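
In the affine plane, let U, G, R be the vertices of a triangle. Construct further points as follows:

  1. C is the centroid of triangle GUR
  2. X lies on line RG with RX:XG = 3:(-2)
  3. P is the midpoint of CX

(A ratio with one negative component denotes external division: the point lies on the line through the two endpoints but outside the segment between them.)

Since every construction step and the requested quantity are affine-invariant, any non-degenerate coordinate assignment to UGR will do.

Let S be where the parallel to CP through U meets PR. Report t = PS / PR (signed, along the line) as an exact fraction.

Choose coordinates U = (0, 0), G = (1, 0), R = (0, 1).
1. C is the centroid of triangle GUR ⇒ C = (1/3, 1/3)
2. X lies on line RG with RX:XG = 3:(-2) ⇒ X = (3, -2)
3. P is the midpoint of CX ⇒ P = (5/3, -5/6)
through U parallel to CP: direction (4/3, -7/6); meets PR at S = (40/9, -35/9)
S = P + t·(R−P) with t = -5/3

t = -5/3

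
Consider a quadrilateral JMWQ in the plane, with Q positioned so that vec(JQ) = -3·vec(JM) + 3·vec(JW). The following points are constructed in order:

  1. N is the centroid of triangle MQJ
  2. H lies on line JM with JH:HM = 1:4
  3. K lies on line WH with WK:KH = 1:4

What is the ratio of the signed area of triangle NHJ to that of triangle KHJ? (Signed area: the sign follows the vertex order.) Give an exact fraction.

[NHJ]:[KHJ] = 5/4

Work in coordinates with J = (0, 0), M = (1, 0), W = (0, 1), Q = (-3, 3).
1. N is the centroid of triangle MQJ ⇒ N = (-2/3, 1)
2. H lies on line JM with JH:HM = 1:4 ⇒ H = (1/5, 0)
3. K lies on line WH with WK:KH = 1:4 ⇒ K = (1/25, 4/5)
2·[NHJ] = -1/5, 2·[KHJ] = -4/25
[NHJ]:[KHJ] = -1/5:-4/25 = 5/4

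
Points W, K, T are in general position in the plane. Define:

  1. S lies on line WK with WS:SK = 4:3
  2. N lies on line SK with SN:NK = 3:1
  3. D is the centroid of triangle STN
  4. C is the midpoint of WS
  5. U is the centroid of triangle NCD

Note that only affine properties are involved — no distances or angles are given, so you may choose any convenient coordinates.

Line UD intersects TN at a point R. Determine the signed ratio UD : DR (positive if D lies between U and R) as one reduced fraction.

Set W = (0, 0), K = (1, 0), T = (0, 1); any affine frame gives the same invariant.
1. S lies on line WK with WS:SK = 4:3 ⇒ S = (4/7, 0)
2. N lies on line SK with SN:NK = 3:1 ⇒ N = (25/28, 0)
3. D is the centroid of triangle STN ⇒ D = (41/84, 1/3)
4. C is the midpoint of WS ⇒ C = (2/7, 0)
5. U is the centroid of triangle NCD ⇒ U = (5/9, 1/9)
line UD meets TN at R = (100/231, 17/33)
D = U + t·(R−U) with t = 11/20, so UD:DR = 11/20:9/20

UD:DR = 11/9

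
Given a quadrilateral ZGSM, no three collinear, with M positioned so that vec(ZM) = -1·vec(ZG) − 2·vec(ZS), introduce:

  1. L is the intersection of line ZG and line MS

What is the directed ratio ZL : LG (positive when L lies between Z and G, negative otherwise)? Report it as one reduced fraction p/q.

ZL:LG = -1/4

Assign Z = (0, 0), G = (1, 0), S = (0, 1), M = (-1, -2) — the answer is frame-independent, so this choice is without loss of generality.
1. L is the intersection of line ZG and line MS ⇒ L = (-1/3, 0)
L = Z + t·(G−Z) with t = -1/3, so ZL:LG = t:(1−t) = -1/3:4/3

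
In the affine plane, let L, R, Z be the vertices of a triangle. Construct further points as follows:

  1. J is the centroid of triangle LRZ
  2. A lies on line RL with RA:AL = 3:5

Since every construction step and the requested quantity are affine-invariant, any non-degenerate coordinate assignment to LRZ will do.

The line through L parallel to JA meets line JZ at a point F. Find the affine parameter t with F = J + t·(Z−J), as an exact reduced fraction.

Work in coordinates with L = (0, 0), R = (1, 0), Z = (0, 1).
1. J is the centroid of triangle LRZ ⇒ J = (1/3, 1/3)
2. A lies on line RL with RA:AL = 3:5 ⇒ A = (5/8, 0)
through L parallel to JA: direction (7/24, -1/3); meets JZ at F = (7/6, -4/3)
F = J + t·(Z−J) with t = -5/2

t = -5/2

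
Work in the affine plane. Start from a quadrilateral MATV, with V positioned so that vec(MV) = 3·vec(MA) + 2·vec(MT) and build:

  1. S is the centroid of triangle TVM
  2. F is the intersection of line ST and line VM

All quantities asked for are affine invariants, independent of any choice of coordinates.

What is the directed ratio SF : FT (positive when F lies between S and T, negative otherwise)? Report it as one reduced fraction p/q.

Assign M = (0, 0), A = (1, 0), T = (0, 1), V = (3, 2) — the answer is frame-independent, so this choice is without loss of generality.
1. S is the centroid of triangle TVM ⇒ S = (1, 1)
2. F is the intersection of line ST and line VM ⇒ F = (3/2, 1)
F = S + t·(T−S) with t = -1/2, so SF:FT = t:(1−t) = -1/2:3/2

SF:FT = -1/3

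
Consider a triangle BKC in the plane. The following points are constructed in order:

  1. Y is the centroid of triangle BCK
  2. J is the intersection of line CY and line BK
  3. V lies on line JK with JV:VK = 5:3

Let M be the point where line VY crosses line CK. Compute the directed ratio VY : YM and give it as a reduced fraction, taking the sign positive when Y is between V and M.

Assign B = (0, 0), K = (1, 0), C = (0, 1) — the answer is frame-independent, so this choice is without loss of generality.
1. Y is the centroid of triangle BCK ⇒ Y = (1/3, 1/3)
2. J is the intersection of line CY and line BK ⇒ J = (1/2, 0)
3. V lies on line JK with JV:VK = 5:3 ⇒ V = (13/16, 0)
line VY meets CK at M = (10/7, -3/7)
Y = V + t·(M−V) with t = -7/9, so VY:YM = -7/9:16/9

VY:YM = -7/16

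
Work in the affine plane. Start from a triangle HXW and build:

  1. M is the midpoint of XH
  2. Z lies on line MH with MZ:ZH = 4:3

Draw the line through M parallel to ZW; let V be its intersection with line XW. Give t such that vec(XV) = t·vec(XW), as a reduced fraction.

Work in coordinates with H = (0, 0), X = (1, 0), W = (0, 1).
1. M is the midpoint of XH ⇒ M = (1/2, 0)
2. Z lies on line MH with MZ:ZH = 4:3 ⇒ Z = (3/14, 0)
through M parallel to ZW: direction (-3/14, 1); meets XW at V = (4/11, 7/11)
V = X + t·(W−X) with t = 7/11

t = 7/11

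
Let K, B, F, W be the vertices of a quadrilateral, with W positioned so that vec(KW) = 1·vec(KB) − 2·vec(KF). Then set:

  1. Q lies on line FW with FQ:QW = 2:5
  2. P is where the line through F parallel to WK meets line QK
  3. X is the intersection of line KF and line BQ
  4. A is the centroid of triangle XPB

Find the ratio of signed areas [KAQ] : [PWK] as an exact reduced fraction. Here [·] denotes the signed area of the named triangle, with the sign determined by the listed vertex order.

[KAQ]:[PWK] = -1/35

Set K = (0, 0), B = (1, 0), F = (0, 1), W = (1, -2); any affine frame gives the same invariant.
1. Q lies on line FW with FQ:QW = 2:5 ⇒ Q = (2/7, 1/7)
2. P is where the line through F parallel to WK meets line QK ⇒ P = (2/5, 1/5)
3. X is the intersection of line KF and line BQ ⇒ X = (0, 1/5)
4. A is the centroid of triangle XPB ⇒ A = (7/15, 2/15)
2·[KAQ] = 1/35, 2·[PWK] = -1
[KAQ]:[PWK] = 1/35:-1 = -1/35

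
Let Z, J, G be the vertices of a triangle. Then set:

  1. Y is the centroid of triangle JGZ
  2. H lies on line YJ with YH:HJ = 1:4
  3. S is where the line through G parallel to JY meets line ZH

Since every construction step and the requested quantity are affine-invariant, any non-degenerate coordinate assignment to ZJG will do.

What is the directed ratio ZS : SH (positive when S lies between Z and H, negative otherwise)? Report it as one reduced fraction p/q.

Set Z = (0, 0), J = (1, 0), G = (0, 1); any affine frame gives the same invariant.
1. Y is the centroid of triangle JGZ ⇒ Y = (1/3, 1/3)
2. H lies on line YJ with YH:HJ = 1:4 ⇒ H = (7/15, 4/15)
3. S is where the line through G parallel to JY meets line ZH ⇒ S = (14/15, 8/15)
S = Z + t·(H−Z) with t = 2, so ZS:SH = t:(1−t) = 2:-1

ZS:SH = -2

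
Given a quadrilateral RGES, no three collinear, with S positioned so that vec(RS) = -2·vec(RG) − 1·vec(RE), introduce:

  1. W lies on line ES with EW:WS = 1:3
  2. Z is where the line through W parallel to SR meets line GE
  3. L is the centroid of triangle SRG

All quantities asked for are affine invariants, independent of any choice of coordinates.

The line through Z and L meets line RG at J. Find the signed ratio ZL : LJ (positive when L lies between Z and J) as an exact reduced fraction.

ZL:LJ = -7/2

Assign R = (0, 0), G = (1, 0), E = (0, 1), S = (-2, -1) — the answer is frame-independent, so this choice is without loss of generality.
1. W lies on line ES with EW:WS = 1:3 ⇒ W = (-1/2, 1/2)
2. Z is where the line through W parallel to SR meets line GE ⇒ Z = (1/6, 5/6)
3. L is the centroid of triangle SRG ⇒ L = (-1/3, -1/3)
line ZL meets RG at J = (-4/21, 0)
L = Z + t·(J−Z) with t = 7/5, so ZL:LJ = 7/5:-2/5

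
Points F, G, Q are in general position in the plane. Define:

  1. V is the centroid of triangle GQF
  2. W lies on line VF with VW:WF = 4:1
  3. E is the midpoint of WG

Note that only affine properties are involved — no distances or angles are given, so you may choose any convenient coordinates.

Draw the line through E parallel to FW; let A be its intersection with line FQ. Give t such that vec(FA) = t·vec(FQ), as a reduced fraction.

t = -1/2

Work in coordinates with F = (0, 0), G = (1, 0), Q = (0, 1).
1. V is the centroid of triangle GQF ⇒ V = (1/3, 1/3)
2. W lies on line VF with VW:WF = 4:1 ⇒ W = (1/15, 1/15)
3. E is the midpoint of WG ⇒ E = (8/15, 1/30)
through E parallel to FW: direction (1/15, 1/15); meets FQ at A = (0, -1/2)
A = F + t·(Q−F) with t = -1/2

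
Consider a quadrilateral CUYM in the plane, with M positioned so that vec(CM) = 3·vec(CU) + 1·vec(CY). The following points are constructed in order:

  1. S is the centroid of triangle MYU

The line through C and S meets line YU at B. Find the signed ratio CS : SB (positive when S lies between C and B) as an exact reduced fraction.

Assign C = (0, 0), U = (1, 0), Y = (0, 1), M = (3, 1) — the answer is frame-independent, so this choice is without loss of generality.
1. S is the centroid of triangle MYU ⇒ S = (4/3, 2/3)
line CS meets YU at B = (2/3, 1/3)
S = C + t·(B−C) with t = 2, so CS:SB = 2:-1

CS:SB = -2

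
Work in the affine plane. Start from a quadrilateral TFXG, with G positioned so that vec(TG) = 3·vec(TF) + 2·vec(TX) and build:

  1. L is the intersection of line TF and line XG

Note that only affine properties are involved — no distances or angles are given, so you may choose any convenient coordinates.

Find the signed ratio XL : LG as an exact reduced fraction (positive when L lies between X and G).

Work in coordinates with T = (0, 0), F = (1, 0), X = (0, 1), G = (3, 2).
1. L is the intersection of line TF and line XG ⇒ L = (-3, 0)
L = X + t·(G−X) with t = -1, so XL:LG = t:(1−t) = -1:2

XL:LG = -1/2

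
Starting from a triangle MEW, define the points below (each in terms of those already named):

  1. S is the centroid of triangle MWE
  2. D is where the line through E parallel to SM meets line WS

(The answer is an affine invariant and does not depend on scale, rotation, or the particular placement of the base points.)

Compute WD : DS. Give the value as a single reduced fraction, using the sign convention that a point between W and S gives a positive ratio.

Set M = (0, 0), E = (1, 0), W = (0, 1); any affine frame gives the same invariant.
1. S is the centroid of triangle MWE ⇒ S = (1/3, 1/3)
2. D is where the line through E parallel to SM meets line WS ⇒ D = (2/3, -1/3)
D = W + t·(S−W) with t = 2, so WD:DS = t:(1−t) = 2:-1

WD:DS = -2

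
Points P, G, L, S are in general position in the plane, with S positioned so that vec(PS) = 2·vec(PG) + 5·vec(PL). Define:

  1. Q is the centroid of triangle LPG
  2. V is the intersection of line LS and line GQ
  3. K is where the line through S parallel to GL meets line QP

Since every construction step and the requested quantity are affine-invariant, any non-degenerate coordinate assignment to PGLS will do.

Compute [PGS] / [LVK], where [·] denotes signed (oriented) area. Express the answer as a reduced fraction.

[PGS]:[LVK] = 50/9

Assign P = (0, 0), G = (1, 0), L = (0, 1), S = (2, 5) — the answer is frame-independent, so this choice is without loss of generality.
1. Q is the centroid of triangle LPG ⇒ Q = (1/3, 1/3)
2. V is the intersection of line LS and line GQ ⇒ V = (-1/5, 3/5)
3. K is where the line through S parallel to GL meets line QP ⇒ K = (7/2, 7/2)
2·[PGS] = 5, 2·[LVK] = 9/10
[PGS]:[LVK] = 5:9/10 = 50/9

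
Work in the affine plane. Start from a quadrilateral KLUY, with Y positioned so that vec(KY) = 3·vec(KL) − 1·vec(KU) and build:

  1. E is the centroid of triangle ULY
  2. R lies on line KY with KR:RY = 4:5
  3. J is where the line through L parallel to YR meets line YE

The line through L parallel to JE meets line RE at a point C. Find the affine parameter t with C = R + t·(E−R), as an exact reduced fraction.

t = 11/20

Choose coordinates K = (0, 0), L = (1, 0), U = (0, 1), Y = (3, -1).
1. E is the centroid of triangle ULY ⇒ E = (4/3, 0)
2. R lies on line KY with KR:RY = 4:5 ⇒ R = (4/3, -4/9)
3. J is where the line through L parallel to YR meets line YE ⇒ J = (7/4, -1/4)
through L parallel to JE: direction (-5/12, 1/4); meets RE at C = (4/3, -1/5)
C = R + t·(E−R) with t = 11/20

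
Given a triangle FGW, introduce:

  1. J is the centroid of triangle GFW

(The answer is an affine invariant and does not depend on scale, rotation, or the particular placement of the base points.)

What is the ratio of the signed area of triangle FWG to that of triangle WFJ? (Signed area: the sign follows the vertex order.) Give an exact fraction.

Set F = (0, 0), G = (1, 0), W = (0, 1); any affine frame gives the same invariant.
1. J is the centroid of triangle GFW ⇒ J = (1/3, 1/3)
2·[FWG] = -1, 2·[WFJ] = 1/3
[FWG]:[WFJ] = -1:1/3 = -3

[FWG]:[WFJ] = -3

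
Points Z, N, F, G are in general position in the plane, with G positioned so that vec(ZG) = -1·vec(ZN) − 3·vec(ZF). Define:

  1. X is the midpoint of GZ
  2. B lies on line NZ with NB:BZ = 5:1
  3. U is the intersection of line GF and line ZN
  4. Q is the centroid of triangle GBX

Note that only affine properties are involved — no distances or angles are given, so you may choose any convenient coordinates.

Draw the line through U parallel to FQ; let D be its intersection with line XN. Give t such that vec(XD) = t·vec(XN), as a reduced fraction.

t = -1/74

Choose coordinates Z = (0, 0), N = (1, 0), F = (0, 1), G = (-1, -3).
1. X is the midpoint of GZ ⇒ X = (-1/2, -3/2)
2. B lies on line NZ with NB:BZ = 5:1 ⇒ B = (1/6, 0)
3. U is the intersection of line GF and line ZN ⇒ U = (-1/4, 0)
4. Q is the centroid of triangle GBX ⇒ Q = (-4/9, -3/2)
through U parallel to FQ: direction (-4/9, -5/2); meets XN at D = (-77/148, -225/148)
D = X + t·(N−X) with t = -1/74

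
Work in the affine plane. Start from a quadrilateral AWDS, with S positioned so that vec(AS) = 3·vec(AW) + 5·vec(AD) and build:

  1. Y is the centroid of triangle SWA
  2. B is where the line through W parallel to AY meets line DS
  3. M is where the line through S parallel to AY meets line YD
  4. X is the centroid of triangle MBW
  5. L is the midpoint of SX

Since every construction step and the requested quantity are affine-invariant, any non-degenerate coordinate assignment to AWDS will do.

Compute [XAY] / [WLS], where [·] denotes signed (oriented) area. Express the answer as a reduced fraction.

Set A = (0, 0), W = (1, 0), D = (0, 1), S = (3, 5); any affine frame gives the same invariant.
1. Y is the centroid of triangle SWA ⇒ Y = (4/3, 5/3)
2. B is where the line through W parallel to AY meets line DS ⇒ B = (-27, -35)
3. M is where the line through S parallel to AY meets line YD ⇒ M = (-1/3, 5/6)
4. X is the centroid of triangle MBW ⇒ X = (-79/9, -205/18)
5. L is the midpoint of SX ⇒ L = (-26/9, -115/36)
2·[XAY] = -5/9, 2·[WLS] = -235/18
[XAY]:[WLS] = -5/9:-235/18 = 2/47

[XAY]:[WLS] = 2/47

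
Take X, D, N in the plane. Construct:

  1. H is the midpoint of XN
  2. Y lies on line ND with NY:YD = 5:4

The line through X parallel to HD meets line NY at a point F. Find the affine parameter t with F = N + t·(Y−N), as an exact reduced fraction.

t = 18/5

Set X = (0, 0), D = (1, 0), N = (0, 1); any affine frame gives the same invariant.
1. H is the midpoint of XN ⇒ H = (0, 1/2)
2. Y lies on line ND with NY:YD = 5:4 ⇒ Y = (5/9, 4/9)
through X parallel to HD: direction (1, -1/2); meets NY at F = (2, -1)
F = N + t·(Y−N) with t = 18/5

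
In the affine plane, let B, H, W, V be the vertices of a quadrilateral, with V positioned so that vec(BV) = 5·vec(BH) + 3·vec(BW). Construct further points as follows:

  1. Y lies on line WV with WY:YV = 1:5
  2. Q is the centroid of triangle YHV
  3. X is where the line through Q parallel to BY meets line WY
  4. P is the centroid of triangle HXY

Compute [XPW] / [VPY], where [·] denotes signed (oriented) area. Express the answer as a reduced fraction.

[XPW]:[VPY] = 16/25

Assign B = (0, 0), H = (1, 0), W = (0, 1), V = (5, 3) — the answer is frame-independent, so this choice is without loss of generality.
1. Y lies on line WV with WY:YV = 1:5 ⇒ Y = (5/6, 4/3)
2. Q is the centroid of triangle YHV ⇒ Q = (41/18, 13/9)
3. X is where the line through Q parallel to BY meets line WY ⇒ X = (8/3, 31/15)
4. P is the centroid of triangle HXY ⇒ P = (3/2, 17/15)
2·[XPW] = -56/45, 2·[VPY] = -35/18
[XPW]:[VPY] = -56/45:-35/18 = 16/25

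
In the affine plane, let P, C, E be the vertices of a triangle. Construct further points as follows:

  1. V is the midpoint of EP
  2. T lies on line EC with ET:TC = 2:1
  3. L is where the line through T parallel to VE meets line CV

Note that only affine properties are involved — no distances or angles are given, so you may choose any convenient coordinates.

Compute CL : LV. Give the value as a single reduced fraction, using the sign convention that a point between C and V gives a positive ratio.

CL:LV = 1/2

Assign P = (0, 0), C = (1, 0), E = (0, 1) — the answer is frame-independent, so this choice is without loss of generality.
1. V is the midpoint of EP ⇒ V = (0, 1/2)
2. T lies on line EC with ET:TC = 2:1 ⇒ T = (2/3, 1/3)
3. L is where the line through T parallel to VE meets line CV ⇒ L = (2/3, 1/6)
L = C + t·(V−C) with t = 1/3, so CL:LV = t:(1−t) = 1/3:2/3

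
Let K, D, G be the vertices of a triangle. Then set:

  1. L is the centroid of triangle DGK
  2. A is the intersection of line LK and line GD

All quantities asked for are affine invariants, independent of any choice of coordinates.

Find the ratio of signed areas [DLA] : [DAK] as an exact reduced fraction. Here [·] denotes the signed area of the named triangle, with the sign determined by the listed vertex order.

Choose coordinates K = (0, 0), D = (1, 0), G = (0, 1).
1. L is the centroid of triangle DGK ⇒ L = (1/3, 1/3)
2. A is the intersection of line LK and line GD ⇒ A = (1/2, 1/2)
2·[DLA] = -1/6, 2·[DAK] = 1/2
[DLA]:[DAK] = -1/6:1/2 = -1/3

[DLA]:[DAK] = -1/3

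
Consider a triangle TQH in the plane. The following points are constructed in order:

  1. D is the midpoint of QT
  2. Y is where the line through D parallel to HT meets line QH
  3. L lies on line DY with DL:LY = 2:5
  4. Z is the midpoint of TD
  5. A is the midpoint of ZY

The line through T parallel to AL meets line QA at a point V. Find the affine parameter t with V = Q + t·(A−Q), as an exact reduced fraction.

t = 3

Work in coordinates with T = (0, 0), Q = (1, 0), H = (0, 1).
1. D is the midpoint of QT ⇒ D = (1/2, 0)
2. Y is where the line through D parallel to HT meets line QH ⇒ Y = (1/2, 1/2)
3. L lies on line DY with DL:LY = 2:5 ⇒ L = (1/2, 1/7)
4. Z is the midpoint of TD ⇒ Z = (1/4, 0)
5. A is the midpoint of ZY ⇒ A = (3/8, 1/4)
through T parallel to AL: direction (1/8, -3/28); meets QA at V = (-7/8, 3/4)
V = Q + t·(A−Q) with t = 3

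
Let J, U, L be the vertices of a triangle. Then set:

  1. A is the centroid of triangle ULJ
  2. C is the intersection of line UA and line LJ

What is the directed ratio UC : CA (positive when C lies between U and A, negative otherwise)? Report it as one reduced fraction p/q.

UC:CA = -3

Choose coordinates J = (0, 0), U = (1, 0), L = (0, 1).
1. A is the centroid of triangle ULJ ⇒ A = (1/3, 1/3)
2. C is the intersection of line UA and line LJ ⇒ C = (0, 1/2)
C = U + t·(A−U) with t = 3/2, so UC:CA = t:(1−t) = 3/2:-1/2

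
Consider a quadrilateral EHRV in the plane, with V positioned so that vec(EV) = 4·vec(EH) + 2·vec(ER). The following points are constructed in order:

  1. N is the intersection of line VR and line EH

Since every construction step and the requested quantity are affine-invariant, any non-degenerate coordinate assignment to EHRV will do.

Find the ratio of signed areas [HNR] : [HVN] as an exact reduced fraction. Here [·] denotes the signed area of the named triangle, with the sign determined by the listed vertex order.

Assign E = (0, 0), H = (1, 0), R = (0, 1), V = (4, 2) — the answer is frame-independent, so this choice is without loss of generality.
1. N is the intersection of line VR and line EH ⇒ N = (-4, 0)
2·[HNR] = -5, 2·[HVN] = 10
[HNR]:[HVN] = -5:10 = -1/2

[HNR]:[HVN] = -1/2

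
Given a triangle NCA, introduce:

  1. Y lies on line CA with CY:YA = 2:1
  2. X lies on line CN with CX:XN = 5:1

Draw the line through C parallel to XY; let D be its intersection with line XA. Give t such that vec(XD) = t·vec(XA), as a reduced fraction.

t = -2

Work in coordinates with N = (0, 0), C = (1, 0), A = (0, 1).
1. Y lies on line CA with CY:YA = 2:1 ⇒ Y = (1/3, 2/3)
2. X lies on line CN with CX:XN = 5:1 ⇒ X = (1/6, 0)
through C parallel to XY: direction (1/6, 2/3); meets XA at D = (1/2, -2)
D = X + t·(A−X) with t = -2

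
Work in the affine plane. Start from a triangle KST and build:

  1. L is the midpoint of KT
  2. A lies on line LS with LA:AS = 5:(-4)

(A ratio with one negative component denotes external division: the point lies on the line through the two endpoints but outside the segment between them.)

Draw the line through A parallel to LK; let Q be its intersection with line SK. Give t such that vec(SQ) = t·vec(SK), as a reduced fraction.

t = -4

Work in coordinates with K = (0, 0), S = (1, 0), T = (0, 1).
1. L is the midpoint of KT ⇒ L = (0, 1/2)
2. A lies on line LS with LA:AS = 5:(-4) ⇒ A = (5, -2)
through A parallel to LK: direction (0, -1/2); meets SK at Q = (5, 0)
Q = S + t·(K−S) with t = -4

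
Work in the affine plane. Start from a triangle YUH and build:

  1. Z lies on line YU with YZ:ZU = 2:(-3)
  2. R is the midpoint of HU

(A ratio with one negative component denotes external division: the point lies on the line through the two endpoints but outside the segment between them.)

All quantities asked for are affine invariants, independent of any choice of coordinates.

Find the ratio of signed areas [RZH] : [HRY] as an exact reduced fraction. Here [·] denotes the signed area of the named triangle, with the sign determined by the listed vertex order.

[RZH]:[HRY] = 3

Choose coordinates Y = (0, 0), U = (1, 0), H = (0, 1).
1. Z lies on line YU with YZ:ZU = 2:(-3) ⇒ Z = (-2, 0)
2. R is the midpoint of HU ⇒ R = (1/2, 1/2)
2·[RZH] = -3/2, 2·[HRY] = -1/2
[RZH]:[HRY] = -3/2:-1/2 = 3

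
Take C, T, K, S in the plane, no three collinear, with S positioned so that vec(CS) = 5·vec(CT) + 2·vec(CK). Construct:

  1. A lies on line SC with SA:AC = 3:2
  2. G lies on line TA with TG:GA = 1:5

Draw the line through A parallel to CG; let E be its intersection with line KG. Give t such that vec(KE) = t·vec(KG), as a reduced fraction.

t = 3/7

Work in coordinates with C = (0, 0), T = (1, 0), K = (0, 1), S = (5, 2).
1. A lies on line SC with SA:AC = 3:2 ⇒ A = (2, 4/5)
2. G lies on line TA with TG:GA = 1:5 ⇒ G = (7/6, 2/15)
through A parallel to CG: direction (7/6, 2/15); meets KG at E = (1/2, 22/35)
E = K + t·(G−K) with t = 3/7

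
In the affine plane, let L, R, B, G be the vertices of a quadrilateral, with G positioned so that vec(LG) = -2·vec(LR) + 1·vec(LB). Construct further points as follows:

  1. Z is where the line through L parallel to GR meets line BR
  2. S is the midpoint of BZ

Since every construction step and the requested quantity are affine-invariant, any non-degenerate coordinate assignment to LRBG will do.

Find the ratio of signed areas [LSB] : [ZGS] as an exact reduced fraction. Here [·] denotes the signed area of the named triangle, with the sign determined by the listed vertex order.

[LSB]:[ZGS] = -1/2

Set L = (0, 0), R = (1, 0), B = (0, 1), G = (-2, 1); any affine frame gives the same invariant.
1. Z is where the line through L parallel to GR meets line BR ⇒ Z = (3/2, -1/2)
2. S is the midpoint of BZ ⇒ S = (3/4, 1/4)
2·[LSB] = 3/4, 2·[ZGS] = -3/2
[LSB]:[ZGS] = 3/4:-3/2 = -1/2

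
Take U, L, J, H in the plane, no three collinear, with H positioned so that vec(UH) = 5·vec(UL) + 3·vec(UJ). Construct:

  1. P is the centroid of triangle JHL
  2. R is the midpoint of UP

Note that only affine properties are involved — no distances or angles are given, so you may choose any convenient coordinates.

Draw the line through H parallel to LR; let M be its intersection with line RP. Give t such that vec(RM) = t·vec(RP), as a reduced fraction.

t = 4

Choose coordinates U = (0, 0), L = (1, 0), J = (0, 1), H = (5, 3).
1. P is the centroid of triangle JHL ⇒ P = (2, 4/3)
2. R is the midpoint of UP ⇒ R = (1, 2/3)
through H parallel to LR: direction (0, 2/3); meets RP at M = (5, 10/3)
M = R + t·(P−R) with t = 4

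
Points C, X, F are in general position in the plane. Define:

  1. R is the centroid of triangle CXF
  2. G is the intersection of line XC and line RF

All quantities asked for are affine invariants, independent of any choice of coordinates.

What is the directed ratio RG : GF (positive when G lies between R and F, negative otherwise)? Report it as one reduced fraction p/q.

Work in coordinates with C = (0, 0), X = (1, 0), F = (0, 1).
1. R is the centroid of triangle CXF ⇒ R = (1/3, 1/3)
2. G is the intersection of line XC and line RF ⇒ G = (1/2, 0)
G = R + t·(F−R) with t = -1/2, so RG:GF = t:(1−t) = -1/2:3/2

RG:GF = -1/3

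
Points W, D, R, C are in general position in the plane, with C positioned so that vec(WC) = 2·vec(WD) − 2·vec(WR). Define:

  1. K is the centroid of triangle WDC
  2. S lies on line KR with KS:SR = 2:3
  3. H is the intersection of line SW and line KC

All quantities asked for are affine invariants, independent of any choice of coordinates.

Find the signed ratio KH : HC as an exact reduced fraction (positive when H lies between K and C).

KH:HC = -1/3

Assign W = (0, 0), D = (1, 0), R = (0, 1), C = (2, -2) — the answer is frame-independent, so this choice is without loss of generality.
1. K is the centroid of triangle WDC ⇒ K = (1, -2/3)
2. S lies on line KR with KS:SR = 2:3 ⇒ S = (3/5, 0)
3. H is the intersection of line SW and line KC ⇒ H = (1/2, 0)
H = K + t·(C−K) with t = -1/2, so KH:HC = t:(1−t) = -1/2:3/2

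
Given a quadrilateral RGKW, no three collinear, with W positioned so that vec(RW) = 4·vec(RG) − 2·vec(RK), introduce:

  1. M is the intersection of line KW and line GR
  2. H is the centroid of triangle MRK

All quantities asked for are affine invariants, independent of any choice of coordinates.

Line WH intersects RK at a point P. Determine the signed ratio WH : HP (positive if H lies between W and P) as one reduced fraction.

Work in coordinates with R = (0, 0), G = (1, 0), K = (0, 1), W = (4, -2).
1. M is the intersection of line KW and line GR ⇒ M = (4/3, 0)
2. H is the centroid of triangle MRK ⇒ H = (4/9, 1/3)
line WH meets RK at P = (0, 5/8)
H = W + t·(P−W) with t = 8/9, so WH:HP = 8/9:1/9

WH:HP = 8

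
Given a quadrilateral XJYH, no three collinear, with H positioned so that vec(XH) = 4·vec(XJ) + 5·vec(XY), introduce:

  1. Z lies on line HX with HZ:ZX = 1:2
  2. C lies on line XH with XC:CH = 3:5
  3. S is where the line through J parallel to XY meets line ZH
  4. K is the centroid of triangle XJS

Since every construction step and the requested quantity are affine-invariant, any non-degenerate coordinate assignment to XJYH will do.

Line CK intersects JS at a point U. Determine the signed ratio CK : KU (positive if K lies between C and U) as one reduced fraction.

CK:KU = -5/2

Set X = (0, 0), J = (1, 0), Y = (0, 1), H = (4, 5); any affine frame gives the same invariant.
1. Z lies on line HX with HZ:ZX = 1:2 ⇒ Z = (8/3, 10/3)
2. C lies on line XH with XC:CH = 3:5 ⇒ C = (3/2, 15/8)
3. S is where the line through J parallel to XY meets line ZH ⇒ S = (1, 5/4)
4. K is the centroid of triangle XJS ⇒ K = (2/3, 5/12)
line CK meets JS at U = (1, 1)
K = C + t·(U−C) with t = 5/3, so CK:KU = 5/3:-2/3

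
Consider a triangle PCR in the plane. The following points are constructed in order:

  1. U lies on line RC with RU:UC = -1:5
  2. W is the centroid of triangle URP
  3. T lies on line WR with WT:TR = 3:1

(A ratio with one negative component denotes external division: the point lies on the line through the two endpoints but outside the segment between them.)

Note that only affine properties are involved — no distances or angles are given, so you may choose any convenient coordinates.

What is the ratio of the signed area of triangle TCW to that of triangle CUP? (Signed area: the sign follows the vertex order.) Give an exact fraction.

[TCW]:[CUP] = -1/5

Choose coordinates P = (0, 0), C = (1, 0), R = (0, 1).
1. U lies on line RC with RU:UC = -1:5 ⇒ U = (-1/4, 5/4)
2. W is the centroid of triangle URP ⇒ W = (-1/12, 3/4)
3. T lies on line WR with WT:TR = 3:1 ⇒ T = (-1/48, 15/16)
2·[TCW] = -1/4, 2·[CUP] = 5/4
[TCW]:[CUP] = -1/4:5/4 = -1/5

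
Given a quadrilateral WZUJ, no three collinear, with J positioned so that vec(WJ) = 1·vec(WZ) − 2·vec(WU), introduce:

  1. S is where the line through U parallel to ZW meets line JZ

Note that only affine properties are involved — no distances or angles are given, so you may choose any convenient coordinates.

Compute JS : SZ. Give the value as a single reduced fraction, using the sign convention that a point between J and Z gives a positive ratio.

JS:SZ = -3

Set W = (0, 0), Z = (1, 0), U = (0, 1), J = (1, -2); any affine frame gives the same invariant.
1. S is where the line through U parallel to ZW meets line JZ ⇒ S = (1, 1)
S = J + t·(Z−J) with t = 3/2, so JS:SZ = t:(1−t) = 3/2:-1/2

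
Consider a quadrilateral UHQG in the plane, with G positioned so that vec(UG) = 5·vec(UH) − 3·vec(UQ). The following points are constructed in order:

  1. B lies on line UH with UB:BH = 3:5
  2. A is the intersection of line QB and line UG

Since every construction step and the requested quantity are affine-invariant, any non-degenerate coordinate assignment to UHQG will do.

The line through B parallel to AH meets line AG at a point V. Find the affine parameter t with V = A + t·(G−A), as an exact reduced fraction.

Choose coordinates U = (0, 0), H = (1, 0), Q = (0, 1), G = (5, -3).
1. B lies on line UH with UB:BH = 3:5 ⇒ B = (3/8, 0)
2. A is the intersection of line QB and line UG ⇒ A = (15/31, -9/31)
through B parallel to AH: direction (16/31, 9/31); meets AG at V = (45/248, -27/248)
V = A + t·(G−A) with t = -15/224

t = -15/224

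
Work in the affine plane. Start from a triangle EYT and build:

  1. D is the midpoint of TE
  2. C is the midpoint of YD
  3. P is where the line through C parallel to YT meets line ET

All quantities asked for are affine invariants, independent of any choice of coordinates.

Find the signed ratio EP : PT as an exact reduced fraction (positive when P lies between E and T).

Assign E = (0, 0), Y = (1, 0), T = (0, 1) — the answer is frame-independent, so this choice is without loss of generality.
1. D is the midpoint of TE ⇒ D = (0, 1/2)
2. C is the midpoint of YD ⇒ C = (1/2, 1/4)
3. P is where the line through C parallel to YT meets line ET ⇒ P = (0, 3/4)
P = E + t·(T−E) with t = 3/4, so EP:PT = t:(1−t) = 3/4:1/4

EP:PT = 3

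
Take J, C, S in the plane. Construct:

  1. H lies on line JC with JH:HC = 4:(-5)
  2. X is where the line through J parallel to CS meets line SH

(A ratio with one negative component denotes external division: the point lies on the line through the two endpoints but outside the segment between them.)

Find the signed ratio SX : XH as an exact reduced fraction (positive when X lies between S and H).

Work in coordinates with J = (0, 0), C = (1, 0), S = (0, 1).
1. H lies on line JC with JH:HC = 4:(-5) ⇒ H = (-4, 0)
2. X is where the line through J parallel to CS meets line SH ⇒ X = (-4/5, 4/5)
X = S + t·(H−S) with t = 1/5, so SX:XH = t:(1−t) = 1/5:4/5

SX:XH = 1/4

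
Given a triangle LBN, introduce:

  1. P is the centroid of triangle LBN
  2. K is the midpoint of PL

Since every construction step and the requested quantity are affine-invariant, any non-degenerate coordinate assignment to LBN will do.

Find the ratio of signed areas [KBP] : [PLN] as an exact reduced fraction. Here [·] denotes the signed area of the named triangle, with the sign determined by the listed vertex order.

[KBP]:[PLN] = -1/2

Work in coordinates with L = (0, 0), B = (1, 0), N = (0, 1).
1. P is the centroid of triangle LBN ⇒ P = (1/3, 1/3)
2. K is the midpoint of PL ⇒ K = (1/6, 1/6)
2·[KBP] = 1/6, 2·[PLN] = -1/3
[KBP]:[PLN] = 1/6:-1/3 = -1/2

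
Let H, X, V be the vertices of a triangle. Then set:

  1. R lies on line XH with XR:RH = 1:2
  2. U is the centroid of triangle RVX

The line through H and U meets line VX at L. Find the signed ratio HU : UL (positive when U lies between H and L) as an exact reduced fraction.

Choose coordinates H = (0, 0), X = (1, 0), V = (0, 1).
1. R lies on line XH with XR:RH = 1:2 ⇒ R = (2/3, 0)
2. U is the centroid of triangle RVX ⇒ U = (5/9, 1/3)
line HU meets VX at L = (5/8, 3/8)
U = H + t·(L−H) with t = 8/9, so HU:UL = 8/9:1/9

HU:UL = 8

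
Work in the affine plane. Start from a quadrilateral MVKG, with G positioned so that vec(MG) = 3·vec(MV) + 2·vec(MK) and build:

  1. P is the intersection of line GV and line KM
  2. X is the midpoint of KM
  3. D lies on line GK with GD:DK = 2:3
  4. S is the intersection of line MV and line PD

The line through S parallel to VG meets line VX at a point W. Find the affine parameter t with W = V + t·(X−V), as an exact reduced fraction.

t = 8/39

Choose coordinates M = (0, 0), V = (1, 0), K = (0, 1), G = (3, 2).
1. P is the intersection of line GV and line KM ⇒ P = (0, -1)
2. X is the midpoint of KM ⇒ X = (0, 1/2)
3. D lies on line GK with GD:DK = 2:3 ⇒ D = (9/5, 8/5)
4. S is the intersection of line MV and line PD ⇒ S = (9/13, 0)
through S parallel to VG: direction (2, 2); meets VX at W = (31/39, 4/39)
W = V + t·(X−V) with t = 8/39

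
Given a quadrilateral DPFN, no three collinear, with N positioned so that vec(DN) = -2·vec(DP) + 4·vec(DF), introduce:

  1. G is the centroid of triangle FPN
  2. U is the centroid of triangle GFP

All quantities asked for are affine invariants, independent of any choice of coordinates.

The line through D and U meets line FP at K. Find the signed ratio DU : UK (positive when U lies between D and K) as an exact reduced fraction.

Work in coordinates with D = (0, 0), P = (1, 0), F = (0, 1), N = (-2, 4).
1. G is the centroid of triangle FPN ⇒ G = (-1/3, 5/3)
2. U is the centroid of triangle GFP ⇒ U = (2/9, 8/9)
line DU meets FP at K = (1/5, 4/5)
U = D + t·(K−D) with t = 10/9, so DU:UK = 10/9:-1/9

DU:UK = -10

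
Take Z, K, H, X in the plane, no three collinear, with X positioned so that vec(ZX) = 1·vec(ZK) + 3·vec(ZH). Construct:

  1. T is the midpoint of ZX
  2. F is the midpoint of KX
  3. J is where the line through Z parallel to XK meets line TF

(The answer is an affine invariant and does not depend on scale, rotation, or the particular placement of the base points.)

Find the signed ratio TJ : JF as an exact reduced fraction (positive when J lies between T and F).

TJ:JF = -1/2

Assign Z = (0, 0), K = (1, 0), H = (0, 1), X = (1, 3) — the answer is frame-independent, so this choice is without loss of generality.
1. T is the midpoint of ZX ⇒ T = (1/2, 3/2)
2. F is the midpoint of KX ⇒ F = (1, 3/2)
3. J is where the line through Z parallel to XK meets line TF ⇒ J = (0, 3/2)
J = T + t·(F−T) with t = -1, so TJ:JF = t:(1−t) = -1:2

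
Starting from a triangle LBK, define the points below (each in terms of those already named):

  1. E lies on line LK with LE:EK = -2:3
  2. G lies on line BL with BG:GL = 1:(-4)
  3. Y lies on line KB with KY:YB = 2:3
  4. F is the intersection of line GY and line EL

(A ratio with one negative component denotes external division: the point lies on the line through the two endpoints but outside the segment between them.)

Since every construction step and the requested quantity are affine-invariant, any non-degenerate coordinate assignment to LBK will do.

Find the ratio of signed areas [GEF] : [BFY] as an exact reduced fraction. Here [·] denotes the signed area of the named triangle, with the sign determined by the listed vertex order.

[GEF]:[BFY] = 400/9

Set L = (0, 0), B = (1, 0), K = (0, 1); any affine frame gives the same invariant.
1. E lies on line LK with LE:EK = -2:3 ⇒ E = (0, -2)
2. G lies on line BL with BG:GL = 1:(-4) ⇒ G = (4/3, 0)
3. Y lies on line KB with KY:YB = 2:3 ⇒ Y = (2/5, 3/5)
4. F is the intersection of line GY and line EL ⇒ F = (0, 6/7)
2·[GEF] = -80/21, 2·[BFY] = -3/35
[GEF]:[BFY] = -80/21:-3/35 = 400/9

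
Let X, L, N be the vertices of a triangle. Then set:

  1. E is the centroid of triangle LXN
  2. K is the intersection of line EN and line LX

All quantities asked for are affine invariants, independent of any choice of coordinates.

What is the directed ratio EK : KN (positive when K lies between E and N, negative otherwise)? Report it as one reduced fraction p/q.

EK:KN = -1/3

Assign X = (0, 0), L = (1, 0), N = (0, 1) — the answer is frame-independent, so this choice is without loss of generality.
1. E is the centroid of triangle LXN ⇒ E = (1/3, 1/3)
2. K is the intersection of line EN and line LX ⇒ K = (1/2, 0)
K = E + t·(N−E) with t = -1/2, so EK:KN = t:(1−t) = -1/2:3/2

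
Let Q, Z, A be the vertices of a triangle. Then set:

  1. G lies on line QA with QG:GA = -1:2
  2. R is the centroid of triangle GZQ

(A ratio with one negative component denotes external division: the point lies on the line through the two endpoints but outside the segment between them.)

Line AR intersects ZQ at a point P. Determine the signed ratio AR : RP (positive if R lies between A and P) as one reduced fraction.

Set Q = (0, 0), Z = (1, 0), A = (0, 1); any affine frame gives the same invariant.
1. G lies on line QA with QG:GA = -1:2 ⇒ G = (0, -1)
2. R is the centroid of triangle GZQ ⇒ R = (1/3, -1/3)
line AR meets ZQ at P = (1/4, 0)
R = A + t·(P−A) with t = 4/3, so AR:RP = 4/3:-1/3

AR:RP = -4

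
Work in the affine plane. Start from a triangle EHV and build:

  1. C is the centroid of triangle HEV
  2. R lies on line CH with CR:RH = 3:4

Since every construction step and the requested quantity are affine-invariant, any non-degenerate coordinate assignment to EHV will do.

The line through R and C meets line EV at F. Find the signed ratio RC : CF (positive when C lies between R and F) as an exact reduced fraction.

RC:CF = 6/7

Set E = (0, 0), H = (1, 0), V = (0, 1); any affine frame gives the same invariant.
1. C is the centroid of triangle HEV ⇒ C = (1/3, 1/3)
2. R lies on line CH with CR:RH = 3:4 ⇒ R = (13/21, 4/21)
line RC meets EV at F = (0, 1/2)
C = R + t·(F−R) with t = 6/13, so RC:CF = 6/13:7/13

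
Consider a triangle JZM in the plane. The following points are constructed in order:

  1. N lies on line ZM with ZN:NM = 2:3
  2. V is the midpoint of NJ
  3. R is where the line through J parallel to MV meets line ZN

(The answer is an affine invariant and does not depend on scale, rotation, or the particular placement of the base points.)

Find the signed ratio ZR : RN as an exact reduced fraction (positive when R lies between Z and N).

ZR:RN = -4/3

Work in coordinates with J = (0, 0), Z = (1, 0), M = (0, 1).
1. N lies on line ZM with ZN:NM = 2:3 ⇒ N = (3/5, 2/5)
2. V is the midpoint of NJ ⇒ V = (3/10, 1/5)
3. R is where the line through J parallel to MV meets line ZN ⇒ R = (-3/5, 8/5)
R = Z + t·(N−Z) with t = 4, so ZR:RN = t:(1−t) = 4:-3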